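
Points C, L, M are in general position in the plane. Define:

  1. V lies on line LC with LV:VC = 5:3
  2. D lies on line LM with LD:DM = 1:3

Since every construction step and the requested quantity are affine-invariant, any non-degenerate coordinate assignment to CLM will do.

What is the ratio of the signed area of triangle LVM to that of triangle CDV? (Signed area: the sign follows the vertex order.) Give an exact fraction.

Choose coordinates C = (0, 0), L = (1, 0), M = (0, 1).
1. V lies on line LC with LV:VC = 5:3 ⇒ V = (3/8, 0)
2. D lies on line LM with LD:DM = 1:3 ⇒ D = (3/4, 1/4)
2·[LVM] = -5/8, 2·[CDV] = -3/32
[LVM]:[CDV] = -5/8:-3/32 = 20/3

[LVM]:[CDV] = 20/3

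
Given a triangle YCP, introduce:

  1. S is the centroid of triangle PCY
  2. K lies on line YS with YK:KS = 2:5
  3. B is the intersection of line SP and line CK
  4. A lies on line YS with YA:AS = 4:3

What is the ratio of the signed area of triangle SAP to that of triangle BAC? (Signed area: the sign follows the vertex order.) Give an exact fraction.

[SAP]:[BAC] = 18/7

Set Y = (0, 0), C = (1, 0), P = (0, 1); any affine frame gives the same invariant.
1. S is the centroid of triangle PCY ⇒ S = (1/3, 1/3)
2. K lies on line YS with YK:KS = 2:5 ⇒ K = (2/21, 2/21)
3. B is the intersection of line SP and line CK ⇒ B = (17/36, 1/18)
4. A lies on line YS with YA:AS = 4:3 ⇒ A = (4/21, 4/21)
2·[SAP] = -1/7, 2·[BAC] = -1/18
[SAP]:[BAC] = -1/7:-1/18 = 18/7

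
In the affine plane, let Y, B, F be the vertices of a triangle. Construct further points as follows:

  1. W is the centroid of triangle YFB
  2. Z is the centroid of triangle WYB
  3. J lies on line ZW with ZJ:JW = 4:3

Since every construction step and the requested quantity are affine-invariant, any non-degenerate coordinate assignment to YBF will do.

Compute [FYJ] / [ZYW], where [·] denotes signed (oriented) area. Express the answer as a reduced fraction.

Choose coordinates Y = (0, 0), B = (1, 0), F = (0, 1).
1. W is the centroid of triangle YFB ⇒ W = (1/3, 1/3)
2. Z is the centroid of triangle WYB ⇒ Z = (4/9, 1/9)
3. J lies on line ZW with ZJ:JW = 4:3 ⇒ J = (8/21, 5/21)
2·[FYJ] = 8/21, 2·[ZYW] = -1/9
[FYJ]:[ZYW] = 8/21:-1/9 = -24/7

[FYJ]:[ZYW] = -24/7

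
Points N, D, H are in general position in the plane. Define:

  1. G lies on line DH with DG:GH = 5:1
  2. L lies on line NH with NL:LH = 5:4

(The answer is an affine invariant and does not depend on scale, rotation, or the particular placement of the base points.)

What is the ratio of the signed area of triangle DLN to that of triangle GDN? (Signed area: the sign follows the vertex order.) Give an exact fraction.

Choose coordinates N = (0, 0), D = (1, 0), H = (0, 1).
1. G lies on line DH with DG:GH = 5:1 ⇒ G = (1/6, 5/6)
2. L lies on line NH with NL:LH = 5:4 ⇒ L = (0, 5/9)
2·[DLN] = 5/9, 2·[GDN] = -5/6
[DLN]:[GDN] = 5/9:-5/6 = -2/3

[DLN]:[GDN] = -2/3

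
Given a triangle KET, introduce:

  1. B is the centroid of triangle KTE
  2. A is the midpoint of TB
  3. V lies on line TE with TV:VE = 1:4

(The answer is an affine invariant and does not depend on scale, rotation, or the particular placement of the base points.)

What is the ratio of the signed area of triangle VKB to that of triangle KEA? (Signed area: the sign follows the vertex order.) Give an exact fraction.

[VKB]:[KEA] = 3/10

Set K = (0, 0), E = (1, 0), T = (0, 1); any affine frame gives the same invariant.
1. B is the centroid of triangle KTE ⇒ B = (1/3, 1/3)
2. A is the midpoint of TB ⇒ A = (1/6, 2/3)
3. V lies on line TE with TV:VE = 1:4 ⇒ V = (1/5, 4/5)
2·[VKB] = 1/5, 2·[KEA] = 2/3
[VKB]:[KEA] = 1/5:2/3 = 3/10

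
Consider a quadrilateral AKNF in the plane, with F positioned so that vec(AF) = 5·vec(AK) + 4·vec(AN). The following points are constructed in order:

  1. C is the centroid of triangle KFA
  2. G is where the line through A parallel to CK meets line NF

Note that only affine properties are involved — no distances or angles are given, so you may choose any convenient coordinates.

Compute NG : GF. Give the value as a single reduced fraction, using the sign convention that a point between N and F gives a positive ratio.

Assign A = (0, 0), K = (1, 0), N = (0, 1), F = (5, 4) — the answer is frame-independent, so this choice is without loss of generality.
1. C is the centroid of triangle KFA ⇒ C = (2, 4/3)
2. G is where the line through A parallel to CK meets line NF ⇒ G = (15/11, 20/11)
G = N + t·(F−N) with t = 3/11, so NG:GF = t:(1−t) = 3/11:8/11

NG:GF = 3/8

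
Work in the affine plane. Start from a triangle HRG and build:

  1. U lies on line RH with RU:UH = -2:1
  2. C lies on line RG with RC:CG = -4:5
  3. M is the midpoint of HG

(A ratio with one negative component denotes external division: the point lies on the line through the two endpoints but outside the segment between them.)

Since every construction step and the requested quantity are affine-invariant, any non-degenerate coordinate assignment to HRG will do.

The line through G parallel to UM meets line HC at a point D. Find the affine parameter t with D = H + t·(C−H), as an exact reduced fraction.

Set H = (0, 0), R = (1, 0), G = (0, 1); any affine frame gives the same invariant.
1. U lies on line RH with RU:UH = -2:1 ⇒ U = (-1, 0)
2. C lies on line RG with RC:CG = -4:5 ⇒ C = (5, -4)
3. M is the midpoint of HG ⇒ M = (0, 1/2)
through G parallel to UM: direction (1, 1/2); meets HC at D = (-10/13, 8/13)
D = H + t·(C−H) with t = -2/13

t = -2/13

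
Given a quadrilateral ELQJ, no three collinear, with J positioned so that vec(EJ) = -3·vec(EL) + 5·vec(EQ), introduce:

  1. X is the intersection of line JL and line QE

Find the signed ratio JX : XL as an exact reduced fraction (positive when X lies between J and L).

JX:XL = 3

Work in coordinates with E = (0, 0), L = (1, 0), Q = (0, 1), J = (-3, 5).
1. X is the intersection of line JL and line QE ⇒ X = (0, 5/4)
X = J + t·(L−J) with t = 3/4, so JX:XL = t:(1−t) = 3/4:1/4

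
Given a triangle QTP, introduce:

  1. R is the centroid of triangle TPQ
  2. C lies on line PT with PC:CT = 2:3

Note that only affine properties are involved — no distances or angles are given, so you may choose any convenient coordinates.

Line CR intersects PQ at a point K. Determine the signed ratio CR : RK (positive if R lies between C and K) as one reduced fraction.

Set Q = (0, 0), T = (1, 0), P = (0, 1); any affine frame gives the same invariant.
1. R is the centroid of triangle TPQ ⇒ R = (1/3, 1/3)
2. C lies on line PT with PC:CT = 2:3 ⇒ C = (2/5, 3/5)
line CR meets PQ at K = (0, -1)
R = C + t·(K−C) with t = 1/6, so CR:RK = 1/6:5/6

CR:RK = 1/5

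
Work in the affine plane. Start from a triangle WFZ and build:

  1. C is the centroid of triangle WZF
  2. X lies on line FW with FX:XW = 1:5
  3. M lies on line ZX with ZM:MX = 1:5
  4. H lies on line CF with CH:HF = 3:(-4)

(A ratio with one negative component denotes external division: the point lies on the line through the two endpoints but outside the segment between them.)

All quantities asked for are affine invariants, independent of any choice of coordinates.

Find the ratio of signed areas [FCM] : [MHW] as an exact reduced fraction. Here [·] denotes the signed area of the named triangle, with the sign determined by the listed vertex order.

[FCM]:[MHW] = -29/170

Work in coordinates with W = (0, 0), F = (1, 0), Z = (0, 1).
1. C is the centroid of triangle WZF ⇒ C = (1/3, 1/3)
2. X lies on line FW with FX:XW = 1:5 ⇒ X = (5/6, 0)
3. M lies on line ZX with ZM:MX = 1:5 ⇒ M = (5/36, 5/6)
4. H lies on line CF with CH:HF = 3:(-4) ⇒ H = (-5/3, 4/3)
2·[FCM] = -29/108, 2·[MHW] = 85/54
[FCM]:[MHW] = -29/108:85/54 = -29/170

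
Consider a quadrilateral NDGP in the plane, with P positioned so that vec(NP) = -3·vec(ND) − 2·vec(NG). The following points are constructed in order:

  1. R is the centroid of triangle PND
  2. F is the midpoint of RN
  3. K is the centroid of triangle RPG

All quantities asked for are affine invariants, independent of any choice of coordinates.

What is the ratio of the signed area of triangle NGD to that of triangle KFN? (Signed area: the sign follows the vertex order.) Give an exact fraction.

[NGD]:[KFN] = -9/2

Set N = (0, 0), D = (1, 0), G = (0, 1), P = (-3, -2); any affine frame gives the same invariant.
1. R is the centroid of triangle PND ⇒ R = (-2/3, -2/3)
2. F is the midpoint of RN ⇒ F = (-1/3, -1/3)
3. K is the centroid of triangle RPG ⇒ K = (-11/9, -5/9)
2·[NGD] = -1, 2·[KFN] = 2/9
[NGD]:[KFN] = -1:2/9 = -9/2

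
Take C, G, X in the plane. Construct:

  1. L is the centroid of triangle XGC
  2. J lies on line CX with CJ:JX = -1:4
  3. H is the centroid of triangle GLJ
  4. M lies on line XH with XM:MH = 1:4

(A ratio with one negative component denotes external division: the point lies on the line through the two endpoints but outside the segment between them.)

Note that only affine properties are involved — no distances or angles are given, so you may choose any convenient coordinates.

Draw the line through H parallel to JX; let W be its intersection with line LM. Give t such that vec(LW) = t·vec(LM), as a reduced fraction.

Set C = (0, 0), G = (1, 0), X = (0, 1); any affine frame gives the same invariant.
1. L is the centroid of triangle XGC ⇒ L = (1/3, 1/3)
2. J lies on line CX with CJ:JX = -1:4 ⇒ J = (0, -1/3)
3. H is the centroid of triangle GLJ ⇒ H = (4/9, 0)
4. M lies on line XH with XM:MH = 1:4 ⇒ M = (4/45, 4/5)
through H parallel to JX: direction (0, 4/3); meets LM at W = (4/9, 4/33)
W = L + t·(M−L) with t = -5/11

t = -5/11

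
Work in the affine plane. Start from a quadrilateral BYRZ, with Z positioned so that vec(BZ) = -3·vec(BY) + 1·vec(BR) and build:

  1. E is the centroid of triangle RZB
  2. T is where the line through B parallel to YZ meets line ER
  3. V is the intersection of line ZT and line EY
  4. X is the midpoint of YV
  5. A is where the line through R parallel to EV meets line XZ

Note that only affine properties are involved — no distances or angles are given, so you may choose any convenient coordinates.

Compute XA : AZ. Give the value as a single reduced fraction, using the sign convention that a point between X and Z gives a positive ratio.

Assign B = (0, 0), Y = (1, 0), R = (0, 1), Z = (-3, 1) — the answer is frame-independent, so this choice is without loss of generality.
1. E is the centroid of triangle RZB ⇒ E = (-1, 2/3)
2. T is where the line through B parallel to YZ meets line ER ⇒ T = (-12/7, 3/7)
3. V is the intersection of line ZT and line EY ⇒ V = (-6, 7/3)
4. X is the midpoint of YV ⇒ X = (-5/2, 7/6)
5. A is where the line through R parallel to EV meets line XZ ⇒ A = (-3/2, 3/2)
A = X + t·(Z−X) with t = -2, so XA:AZ = t:(1−t) = -2:3

XA:AZ = -2/3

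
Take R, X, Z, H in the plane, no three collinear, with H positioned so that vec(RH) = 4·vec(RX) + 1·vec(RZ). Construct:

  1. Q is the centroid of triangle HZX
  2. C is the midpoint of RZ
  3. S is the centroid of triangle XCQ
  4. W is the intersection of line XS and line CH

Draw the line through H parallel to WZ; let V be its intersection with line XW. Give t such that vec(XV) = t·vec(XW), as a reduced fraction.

t = 117/25

Set R = (0, 0), X = (1, 0), Z = (0, 1), H = (4, 1); any affine frame gives the same invariant.
1. Q is the centroid of triangle HZX ⇒ Q = (5/3, 2/3)
2. C is the midpoint of RZ ⇒ C = (0, 1/2)
3. S is the centroid of triangle XCQ ⇒ S = (8/9, 7/18)
4. W is the intersection of line XS and line CH ⇒ W = (24/29, 35/58)
through H parallel to WZ: direction (-24/29, 23/58); meets XW at V = (28/145, 819/290)
V = X + t·(W−X) with t = 117/25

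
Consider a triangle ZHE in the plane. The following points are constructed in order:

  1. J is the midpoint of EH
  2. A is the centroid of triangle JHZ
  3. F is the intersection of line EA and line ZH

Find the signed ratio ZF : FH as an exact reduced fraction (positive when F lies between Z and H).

ZF:FH = 3/2

Assign Z = (0, 0), H = (1, 0), E = (0, 1) — the answer is frame-independent, so this choice is without loss of generality.
1. J is the midpoint of EH ⇒ J = (1/2, 1/2)
2. A is the centroid of triangle JHZ ⇒ A = (1/2, 1/6)
3. F is the intersection of line EA and line ZH ⇒ F = (3/5, 0)
F = Z + t·(H−Z) with t = 3/5, so ZF:FH = t:(1−t) = 3/5:2/5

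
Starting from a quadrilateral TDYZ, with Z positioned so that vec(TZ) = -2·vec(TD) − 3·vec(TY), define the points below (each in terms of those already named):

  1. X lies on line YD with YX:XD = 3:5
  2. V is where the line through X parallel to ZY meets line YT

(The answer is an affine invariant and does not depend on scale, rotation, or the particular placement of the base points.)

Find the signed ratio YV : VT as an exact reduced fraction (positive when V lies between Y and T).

YV:VT = -9

Work in coordinates with T = (0, 0), D = (1, 0), Y = (0, 1), Z = (-2, -3).
1. X lies on line YD with YX:XD = 3:5 ⇒ X = (3/8, 5/8)
2. V is where the line through X parallel to ZY meets line YT ⇒ V = (0, -1/8)
V = Y + t·(T−Y) with t = 9/8, so YV:VT = t:(1−t) = 9/8:-1/8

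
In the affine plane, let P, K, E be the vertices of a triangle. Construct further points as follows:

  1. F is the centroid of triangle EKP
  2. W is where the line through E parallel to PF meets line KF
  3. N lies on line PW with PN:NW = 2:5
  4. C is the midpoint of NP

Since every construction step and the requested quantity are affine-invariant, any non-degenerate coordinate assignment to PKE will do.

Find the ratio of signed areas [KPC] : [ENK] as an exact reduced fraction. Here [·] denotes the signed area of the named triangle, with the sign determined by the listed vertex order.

[KPC]:[ENK] = -2/19

Assign P = (0, 0), K = (1, 0), E = (0, 1) — the answer is frame-independent, so this choice is without loss of generality.
1. F is the centroid of triangle EKP ⇒ F = (1/3, 1/3)
2. W is where the line through E parallel to PF meets line KF ⇒ W = (-1/3, 2/3)
3. N lies on line PW with PN:NW = 2:5 ⇒ N = (-2/21, 4/21)
4. C is the midpoint of NP ⇒ C = (-1/21, 2/21)
2·[KPC] = -2/21, 2·[ENK] = 19/21
[KPC]:[ENK] = -2/21:19/21 = -2/19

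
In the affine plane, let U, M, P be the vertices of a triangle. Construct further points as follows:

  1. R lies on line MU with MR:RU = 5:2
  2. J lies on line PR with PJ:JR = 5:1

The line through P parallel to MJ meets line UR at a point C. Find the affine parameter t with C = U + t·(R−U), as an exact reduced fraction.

t = 16

Set U = (0, 0), M = (1, 0), P = (0, 1); any affine frame gives the same invariant.
1. R lies on line MU with MR:RU = 5:2 ⇒ R = (2/7, 0)
2. J lies on line PR with PJ:JR = 5:1 ⇒ J = (5/21, 1/6)
through P parallel to MJ: direction (-16/21, 1/6); meets UR at C = (32/7, 0)
C = U + t·(R−U) with t = 16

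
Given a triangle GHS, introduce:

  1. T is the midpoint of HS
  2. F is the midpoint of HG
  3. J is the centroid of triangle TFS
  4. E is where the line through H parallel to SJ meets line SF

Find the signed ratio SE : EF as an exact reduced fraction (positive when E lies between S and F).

Choose coordinates G = (0, 0), H = (1, 0), S = (0, 1).
1. T is the midpoint of HS ⇒ T = (1/2, 1/2)
2. F is the midpoint of HG ⇒ F = (1/2, 0)
3. J is the centroid of triangle TFS ⇒ J = (1/3, 1/2)
4. E is where the line through H parallel to SJ meets line SF ⇒ E = (-1, 3)
E = S + t·(F−S) with t = -2, so SE:EF = t:(1−t) = -2:3

SE:EF = -2/3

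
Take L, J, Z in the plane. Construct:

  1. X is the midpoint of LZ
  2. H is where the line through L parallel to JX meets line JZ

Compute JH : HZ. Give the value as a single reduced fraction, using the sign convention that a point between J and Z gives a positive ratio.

Set L = (0, 0), J = (1, 0), Z = (0, 1); any affine frame gives the same invariant.
1. X is the midpoint of LZ ⇒ X = (0, 1/2)
2. H is where the line through L parallel to JX meets line JZ ⇒ H = (2, -1)
H = J + t·(Z−J) with t = -1, so JH:HZ = t:(1−t) = -1:2

JH:HZ = -1/2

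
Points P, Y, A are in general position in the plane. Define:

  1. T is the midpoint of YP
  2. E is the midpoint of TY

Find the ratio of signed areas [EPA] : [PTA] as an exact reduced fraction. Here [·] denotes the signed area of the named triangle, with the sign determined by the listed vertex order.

[EPA]:[PTA] = -3/2

Choose coordinates P = (0, 0), Y = (1, 0), A = (0, 1).
1. T is the midpoint of YP ⇒ T = (1/2, 0)
2. E is the midpoint of TY ⇒ E = (3/4, 0)
2·[EPA] = -3/4, 2·[PTA] = 1/2
[EPA]:[PTA] = -3/4:1/2 = -3/2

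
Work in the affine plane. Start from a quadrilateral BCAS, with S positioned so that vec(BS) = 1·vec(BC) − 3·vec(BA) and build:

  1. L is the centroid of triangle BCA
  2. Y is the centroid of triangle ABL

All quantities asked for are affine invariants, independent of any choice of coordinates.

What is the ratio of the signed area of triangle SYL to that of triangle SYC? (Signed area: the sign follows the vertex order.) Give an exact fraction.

Set B = (0, 0), C = (1, 0), A = (0, 1), S = (1, -3); any affine frame gives the same invariant.
1. L is the centroid of triangle BCA ⇒ L = (1/3, 1/3)
2. Y is the centroid of triangle ABL ⇒ Y = (1/9, 4/9)
2·[SYL] = -2/3, 2·[SYC] = -8/3
[SYL]:[SYC] = -2/3:-8/3 = 1/4

[SYL]:[SYC] = 1/4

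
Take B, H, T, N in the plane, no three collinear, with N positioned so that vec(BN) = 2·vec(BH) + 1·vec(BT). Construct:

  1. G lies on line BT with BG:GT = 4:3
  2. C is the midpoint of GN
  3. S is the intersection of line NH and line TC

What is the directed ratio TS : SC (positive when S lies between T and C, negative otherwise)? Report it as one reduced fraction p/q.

TS:SC = -28/11

Choose coordinates B = (0, 0), H = (1, 0), T = (0, 1), N = (2, 1).
1. G lies on line BT with BG:GT = 4:3 ⇒ G = (0, 4/7)
2. C is the midpoint of GN ⇒ C = (1, 11/14)
3. S is the intersection of line NH and line TC ⇒ S = (28/17, 11/17)
S = T + t·(C−T) with t = 28/17, so TS:SC = t:(1−t) = 28/17:-11/17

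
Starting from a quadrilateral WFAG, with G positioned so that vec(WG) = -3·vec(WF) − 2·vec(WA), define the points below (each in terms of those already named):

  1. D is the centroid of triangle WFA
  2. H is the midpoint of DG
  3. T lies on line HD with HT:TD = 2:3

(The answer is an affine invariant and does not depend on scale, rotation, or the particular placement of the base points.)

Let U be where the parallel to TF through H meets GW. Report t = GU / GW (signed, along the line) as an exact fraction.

t = 40/67

Set W = (0, 0), F = (1, 0), A = (0, 1), G = (-3, -2); any affine frame gives the same invariant.
1. D is the centroid of triangle WFA ⇒ D = (1/3, 1/3)
2. H is the midpoint of DG ⇒ H = (-4/3, -5/6)
3. T lies on line HD with HT:TD = 2:3 ⇒ T = (-2/3, -11/30)
through H parallel to TF: direction (5/3, 11/30); meets GW at U = (-81/67, -54/67)
U = G + t·(W−G) with t = 40/67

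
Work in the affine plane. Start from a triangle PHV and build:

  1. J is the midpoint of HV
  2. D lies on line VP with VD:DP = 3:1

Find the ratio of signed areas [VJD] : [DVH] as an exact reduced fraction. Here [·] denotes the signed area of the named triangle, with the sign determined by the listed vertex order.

[VJD]:[DVH] = 1/2

Work in coordinates with P = (0, 0), H = (1, 0), V = (0, 1).
1. J is the midpoint of HV ⇒ J = (1/2, 1/2)
2. D lies on line VP with VD:DP = 3:1 ⇒ D = (0, 1/4)
2·[VJD] = -3/8, 2·[DVH] = -3/4
[VJD]:[DVH] = -3/8:-3/4 = 1/2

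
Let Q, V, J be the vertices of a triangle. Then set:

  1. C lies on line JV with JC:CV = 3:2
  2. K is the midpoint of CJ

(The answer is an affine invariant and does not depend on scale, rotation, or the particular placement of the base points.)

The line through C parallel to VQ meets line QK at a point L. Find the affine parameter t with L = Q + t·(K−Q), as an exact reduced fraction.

Work in coordinates with Q = (0, 0), V = (1, 0), J = (0, 1).
1. C lies on line JV with JC:CV = 3:2 ⇒ C = (3/5, 2/5)
2. K is the midpoint of CJ ⇒ K = (3/10, 7/10)
through C parallel to VQ: direction (-1, 0); meets QK at L = (6/35, 2/5)
L = Q + t·(K−Q) with t = 4/7

t = 4/7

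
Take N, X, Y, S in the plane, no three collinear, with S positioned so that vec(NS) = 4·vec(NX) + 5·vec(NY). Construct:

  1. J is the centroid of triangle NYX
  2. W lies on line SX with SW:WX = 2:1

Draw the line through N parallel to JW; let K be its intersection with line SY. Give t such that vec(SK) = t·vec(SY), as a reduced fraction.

Work in coordinates with N = (0, 0), X = (1, 0), Y = (0, 1), S = (4, 5).
1. J is the centroid of triangle NYX ⇒ J = (1/3, 1/3)
2. W lies on line SX with SW:WX = 2:1 ⇒ W = (2, 5/3)
through N parallel to JW: direction (5/3, 4/3); meets SY at K = (-5, -4)
K = S + t·(Y−S) with t = 9/4

t = 9/4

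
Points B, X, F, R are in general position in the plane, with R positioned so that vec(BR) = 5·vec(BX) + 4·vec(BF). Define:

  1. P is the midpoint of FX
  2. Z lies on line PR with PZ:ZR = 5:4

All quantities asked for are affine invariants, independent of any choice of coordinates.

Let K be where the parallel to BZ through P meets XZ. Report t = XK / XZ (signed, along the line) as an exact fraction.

Choose coordinates B = (0, 0), X = (1, 0), F = (0, 1), R = (5, 4).
1. P is the midpoint of FX ⇒ P = (1/2, 1/2)
2. Z lies on line PR with PZ:ZR = 5:4 ⇒ Z = (3, 22/9)
through P parallel to BZ: direction (3, 22/9); meets XZ at K = (71/22, 49/18)
K = X + t·(Z−X) with t = 49/44

t = 49/44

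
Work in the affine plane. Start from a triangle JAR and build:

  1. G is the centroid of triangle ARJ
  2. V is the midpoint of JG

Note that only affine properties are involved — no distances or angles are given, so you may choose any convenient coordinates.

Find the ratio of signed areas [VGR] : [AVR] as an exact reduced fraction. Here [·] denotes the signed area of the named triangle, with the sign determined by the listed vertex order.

Set J = (0, 0), A = (1, 0), R = (0, 1); any affine frame gives the same invariant.
1. G is the centroid of triangle ARJ ⇒ G = (1/3, 1/3)
2. V is the midpoint of JG ⇒ V = (1/6, 1/6)
2·[VGR] = 1/6, 2·[AVR] = -2/3
[VGR]:[AVR] = 1/6:-2/3 = -1/4

[VGR]:[AVR] = -1/4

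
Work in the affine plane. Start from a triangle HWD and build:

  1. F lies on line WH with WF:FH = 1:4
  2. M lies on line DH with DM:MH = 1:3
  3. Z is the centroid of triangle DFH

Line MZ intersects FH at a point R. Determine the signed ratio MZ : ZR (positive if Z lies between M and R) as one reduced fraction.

MZ:ZR = 5/4

Assign H = (0, 0), W = (1, 0), D = (0, 1) — the answer is frame-independent, so this choice is without loss of generality.
1. F lies on line WH with WF:FH = 1:4 ⇒ F = (4/5, 0)
2. M lies on line DH with DM:MH = 1:3 ⇒ M = (0, 3/4)
3. Z is the centroid of triangle DFH ⇒ Z = (4/15, 1/3)
line MZ meets FH at R = (12/25, 0)
Z = M + t·(R−M) with t = 5/9, so MZ:ZR = 5/9:4/9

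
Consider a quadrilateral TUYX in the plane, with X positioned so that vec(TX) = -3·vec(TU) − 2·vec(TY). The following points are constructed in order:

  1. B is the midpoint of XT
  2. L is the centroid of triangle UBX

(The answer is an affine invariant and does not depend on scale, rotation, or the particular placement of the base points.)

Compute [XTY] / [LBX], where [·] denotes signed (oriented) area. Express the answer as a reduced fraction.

Work in coordinates with T = (0, 0), U = (1, 0), Y = (0, 1), X = (-3, -2).
1. B is the midpoint of XT ⇒ B = (-3/2, -1)
2. L is the centroid of triangle UBX ⇒ L = (-7/6, -1)
2·[XTY] = 3, 2·[LBX] = 1/3
[XTY]:[LBX] = 3:1/3 = 9

[XTY]:[LBX] = 9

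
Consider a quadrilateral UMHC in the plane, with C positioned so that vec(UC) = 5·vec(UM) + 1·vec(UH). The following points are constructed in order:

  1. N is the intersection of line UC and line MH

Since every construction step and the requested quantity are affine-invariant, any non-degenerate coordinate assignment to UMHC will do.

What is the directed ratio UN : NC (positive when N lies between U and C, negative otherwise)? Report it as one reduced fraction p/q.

Assign U = (0, 0), M = (1, 0), H = (0, 1), C = (5, 1) — the answer is frame-independent, so this choice is without loss of generality.
1. N is the intersection of line UC and line MH ⇒ N = (5/6, 1/6)
N = U + t·(C−U) with t = 1/6, so UN:NC = t:(1−t) = 1/6:5/6

UN:NC = 1/5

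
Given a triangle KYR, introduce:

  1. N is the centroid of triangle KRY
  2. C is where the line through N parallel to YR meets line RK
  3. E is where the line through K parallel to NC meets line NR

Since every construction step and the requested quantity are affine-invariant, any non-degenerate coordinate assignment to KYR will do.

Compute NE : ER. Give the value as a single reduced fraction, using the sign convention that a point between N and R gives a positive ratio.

Assign K = (0, 0), Y = (1, 0), R = (0, 1) — the answer is frame-independent, so this choice is without loss of generality.
1. N is the centroid of triangle KRY ⇒ N = (1/3, 1/3)
2. C is where the line through N parallel to YR meets line RK ⇒ C = (0, 2/3)
3. E is where the line through K parallel to NC meets line NR ⇒ E = (1, -1)
E = N + t·(R−N) with t = -2, so NE:ER = t:(1−t) = -2:3

NE:ER = -2/3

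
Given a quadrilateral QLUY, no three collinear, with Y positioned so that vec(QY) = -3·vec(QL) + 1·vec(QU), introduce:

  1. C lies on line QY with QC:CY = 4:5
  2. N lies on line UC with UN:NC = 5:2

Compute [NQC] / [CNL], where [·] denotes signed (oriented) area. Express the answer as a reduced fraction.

Assign Q = (0, 0), L = (1, 0), U = (0, 1), Y = (-3, 1) — the answer is frame-independent, so this choice is without loss of generality.
1. C lies on line QY with QC:CY = 4:5 ⇒ C = (-4/3, 4/9)
2. N lies on line UC with UN:NC = 5:2 ⇒ N = (-20/21, 38/63)
2·[NQC] = -8/21, 2·[CNL] = -34/63
[NQC]:[CNL] = -8/21:-34/63 = 12/17

[NQC]:[CNL] = 12/17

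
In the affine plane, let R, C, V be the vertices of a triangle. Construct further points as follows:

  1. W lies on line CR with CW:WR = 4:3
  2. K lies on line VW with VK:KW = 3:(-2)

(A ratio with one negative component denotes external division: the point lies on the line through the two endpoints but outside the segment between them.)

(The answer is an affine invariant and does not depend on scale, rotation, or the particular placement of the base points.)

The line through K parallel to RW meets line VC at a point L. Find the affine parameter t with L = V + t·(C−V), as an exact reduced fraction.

t = 3

Set R = (0, 0), C = (1, 0), V = (0, 1); any affine frame gives the same invariant.
1. W lies on line CR with CW:WR = 4:3 ⇒ W = (3/7, 0)
2. K lies on line VW with VK:KW = 3:(-2) ⇒ K = (9/7, -2)
through K parallel to RW: direction (3/7, 0); meets VC at L = (3, -2)
L = V + t·(C−V) with t = 3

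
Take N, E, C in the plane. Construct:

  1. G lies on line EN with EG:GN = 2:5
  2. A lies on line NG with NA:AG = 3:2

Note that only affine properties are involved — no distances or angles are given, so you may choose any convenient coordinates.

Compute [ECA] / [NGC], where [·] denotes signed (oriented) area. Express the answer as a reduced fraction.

Choose coordinates N = (0, 0), E = (1, 0), C = (0, 1).
1. G lies on line EN with EG:GN = 2:5 ⇒ G = (5/7, 0)
2. A lies on line NG with NA:AG = 3:2 ⇒ A = (3/7, 0)
2·[ECA] = 4/7, 2·[NGC] = 5/7
[ECA]:[NGC] = 4/7:5/7 = 4/5

[ECA]:[NGC] = 4/5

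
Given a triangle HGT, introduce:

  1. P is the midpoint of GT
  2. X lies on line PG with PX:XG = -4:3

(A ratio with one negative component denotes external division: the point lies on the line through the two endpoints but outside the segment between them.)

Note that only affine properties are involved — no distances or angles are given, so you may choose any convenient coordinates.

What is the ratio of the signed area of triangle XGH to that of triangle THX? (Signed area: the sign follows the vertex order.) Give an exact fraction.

[XGH]:[THX] = 3/5

Assign H = (0, 0), G = (1, 0), T = (0, 1) — the answer is frame-independent, so this choice is without loss of generality.
1. P is the midpoint of GT ⇒ P = (1/2, 1/2)
2. X lies on line PG with PX:XG = -4:3 ⇒ X = (5/2, -3/2)
2·[XGH] = 3/2, 2·[THX] = 5/2
[XGH]:[THX] = 3/2:5/2 = 3/5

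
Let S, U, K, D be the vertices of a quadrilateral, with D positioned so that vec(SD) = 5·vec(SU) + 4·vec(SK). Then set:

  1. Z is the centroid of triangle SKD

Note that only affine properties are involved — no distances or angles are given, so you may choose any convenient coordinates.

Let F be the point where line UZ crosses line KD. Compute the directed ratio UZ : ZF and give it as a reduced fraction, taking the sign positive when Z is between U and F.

Set S = (0, 0), U = (1, 0), K = (0, 1), D = (5, 4); any affine frame gives the same invariant.
1. Z is the centroid of triangle SKD ⇒ Z = (5/3, 5/3)
line UZ meets KD at F = (35/19, 40/19)
Z = U + t·(F−U) with t = 19/24, so UZ:ZF = 19/24:5/24

UZ:ZF = 19/5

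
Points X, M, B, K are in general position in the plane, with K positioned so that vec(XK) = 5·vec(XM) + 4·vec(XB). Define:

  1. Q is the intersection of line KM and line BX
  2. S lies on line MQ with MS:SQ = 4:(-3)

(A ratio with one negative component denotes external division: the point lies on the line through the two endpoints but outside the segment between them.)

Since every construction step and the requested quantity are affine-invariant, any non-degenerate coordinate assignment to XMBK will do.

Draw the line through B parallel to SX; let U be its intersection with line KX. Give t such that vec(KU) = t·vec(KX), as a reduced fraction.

Set X = (0, 0), M = (1, 0), B = (0, 1), K = (5, 4); any affine frame gives the same invariant.
1. Q is the intersection of line KM and line BX ⇒ Q = (0, -1)
2. S lies on line MQ with MS:SQ = 4:(-3) ⇒ S = (-3, -4)
through B parallel to SX: direction (3, 4); meets KX at U = (-15/8, -3/2)
U = K + t·(X−K) with t = 11/8

t = 11/8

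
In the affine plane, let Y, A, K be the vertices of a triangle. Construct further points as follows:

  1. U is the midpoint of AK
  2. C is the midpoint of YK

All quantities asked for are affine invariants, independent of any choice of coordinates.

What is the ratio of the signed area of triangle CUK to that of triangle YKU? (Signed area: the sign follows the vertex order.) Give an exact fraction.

Assign Y = (0, 0), A = (1, 0), K = (0, 1) — the answer is frame-independent, so this choice is without loss of generality.
1. U is the midpoint of AK ⇒ U = (1/2, 1/2)
2. C is the midpoint of YK ⇒ C = (0, 1/2)
2·[CUK] = 1/4, 2·[YKU] = -1/2
[CUK]:[YKU] = 1/4:-1/2 = -1/2

[CUK]:[YKU] = -1/2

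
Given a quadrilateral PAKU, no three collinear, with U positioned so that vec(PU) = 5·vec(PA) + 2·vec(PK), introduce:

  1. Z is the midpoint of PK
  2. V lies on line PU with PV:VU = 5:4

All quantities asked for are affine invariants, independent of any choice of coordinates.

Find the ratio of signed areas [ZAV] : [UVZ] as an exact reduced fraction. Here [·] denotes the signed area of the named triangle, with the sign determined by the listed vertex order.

Work in coordinates with P = (0, 0), A = (1, 0), K = (0, 1), U = (5, 2).
1. Z is the midpoint of PK ⇒ Z = (0, 1/2)
2. V lies on line PU with PV:VU = 5:4 ⇒ V = (25/9, 10/9)
2·[ZAV] = 2, 2·[UVZ] = -10/9
[ZAV]:[UVZ] = 2:-10/9 = -9/5

[ZAV]:[UVZ] = -9/5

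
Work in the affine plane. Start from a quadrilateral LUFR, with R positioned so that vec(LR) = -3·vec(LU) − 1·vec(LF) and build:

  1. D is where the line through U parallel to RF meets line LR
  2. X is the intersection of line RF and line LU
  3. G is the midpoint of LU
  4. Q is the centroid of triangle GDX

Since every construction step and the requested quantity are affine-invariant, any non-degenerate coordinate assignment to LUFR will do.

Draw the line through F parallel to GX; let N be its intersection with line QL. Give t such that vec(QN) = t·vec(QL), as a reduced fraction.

t = -7/2

Assign L = (0, 0), U = (1, 0), F = (0, 1), R = (-3, -1) — the answer is frame-independent, so this choice is without loss of generality.
1. D is where the line through U parallel to RF meets line LR ⇒ D = (2, 2/3)
2. X is the intersection of line RF and line LU ⇒ X = (-3/2, 0)
3. G is the midpoint of LU ⇒ G = (1/2, 0)
4. Q is the centroid of triangle GDX ⇒ Q = (1/3, 2/9)
through F parallel to GX: direction (-2, 0); meets QL at N = (3/2, 1)
N = Q + t·(L−Q) with t = -7/2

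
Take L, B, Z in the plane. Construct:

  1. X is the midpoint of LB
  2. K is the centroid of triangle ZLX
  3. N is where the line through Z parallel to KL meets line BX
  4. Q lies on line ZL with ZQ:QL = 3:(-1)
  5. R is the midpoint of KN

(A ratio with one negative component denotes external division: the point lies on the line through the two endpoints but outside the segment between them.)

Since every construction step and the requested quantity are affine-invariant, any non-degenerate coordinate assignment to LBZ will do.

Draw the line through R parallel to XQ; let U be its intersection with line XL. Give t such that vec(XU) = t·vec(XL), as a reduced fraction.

Choose coordinates L = (0, 0), B = (1, 0), Z = (0, 1).
1. X is the midpoint of LB ⇒ X = (1/2, 0)
2. K is the centroid of triangle ZLX ⇒ K = (1/6, 1/3)
3. N is where the line through Z parallel to KL meets line BX ⇒ N = (-1/2, 0)
4. Q lies on line ZL with ZQ:QL = 3:(-1) ⇒ Q = (0, -1/2)
5. R is the midpoint of KN ⇒ R = (-1/6, 1/6)
through R parallel to XQ: direction (-1/2, -1/2); meets XL at U = (-1/3, 0)
U = X + t·(L−X) with t = 5/3

t = 5/3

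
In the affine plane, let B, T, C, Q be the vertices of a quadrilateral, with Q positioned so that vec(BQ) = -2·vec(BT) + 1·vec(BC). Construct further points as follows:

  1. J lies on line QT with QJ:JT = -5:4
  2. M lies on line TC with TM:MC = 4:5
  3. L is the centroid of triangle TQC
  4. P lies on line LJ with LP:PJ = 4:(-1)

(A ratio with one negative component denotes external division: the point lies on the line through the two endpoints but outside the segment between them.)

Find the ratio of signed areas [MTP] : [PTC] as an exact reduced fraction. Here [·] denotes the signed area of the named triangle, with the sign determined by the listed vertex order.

[MTP]:[PTC] = -4/9

Choose coordinates B = (0, 0), T = (1, 0), C = (0, 1), Q = (-2, 1).
1. J lies on line QT with QJ:JT = -5:4 ⇒ J = (13, -4)
2. M lies on line TC with TM:MC = 4:5 ⇒ M = (5/9, 4/9)
3. L is the centroid of triangle TQC ⇒ L = (-1/3, 2/3)
4. P lies on line LJ with LP:PJ = 4:(-1) ⇒ P = (157/9, -50/9)
2·[MTP] = 392/81, 2·[PTC] = -98/9
[MTP]:[PTC] = 392/81:-98/9 = -4/9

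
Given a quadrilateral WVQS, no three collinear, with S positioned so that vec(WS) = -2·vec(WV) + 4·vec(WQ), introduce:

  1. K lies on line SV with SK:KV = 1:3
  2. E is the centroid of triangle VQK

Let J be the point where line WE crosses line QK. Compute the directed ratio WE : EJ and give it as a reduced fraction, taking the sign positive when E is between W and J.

Work in coordinates with W = (0, 0), V = (1, 0), Q = (0, 1), S = (-2, 4).
1. K lies on line SV with SK:KV = 1:3 ⇒ K = (-5/4, 3)
2. E is the centroid of triangle VQK ⇒ E = (-1/12, 4/3)
line WE meets QK at J = (-5/72, 10/9)
E = W + t·(J−W) with t = 6/5, so WE:EJ = 6/5:-1/5

WE:EJ = -6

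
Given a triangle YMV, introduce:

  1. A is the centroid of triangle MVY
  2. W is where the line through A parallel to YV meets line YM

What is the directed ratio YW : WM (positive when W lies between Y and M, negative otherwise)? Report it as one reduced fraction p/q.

YW:WM = 1/2

Set Y = (0, 0), M = (1, 0), V = (0, 1); any affine frame gives the same invariant.
1. A is the centroid of triangle MVY ⇒ A = (1/3, 1/3)
2. W is where the line through A parallel to YV meets line YM ⇒ W = (1/3, 0)
W = Y + t·(M−Y) with t = 1/3, so YW:WM = t:(1−t) = 1/3:2/3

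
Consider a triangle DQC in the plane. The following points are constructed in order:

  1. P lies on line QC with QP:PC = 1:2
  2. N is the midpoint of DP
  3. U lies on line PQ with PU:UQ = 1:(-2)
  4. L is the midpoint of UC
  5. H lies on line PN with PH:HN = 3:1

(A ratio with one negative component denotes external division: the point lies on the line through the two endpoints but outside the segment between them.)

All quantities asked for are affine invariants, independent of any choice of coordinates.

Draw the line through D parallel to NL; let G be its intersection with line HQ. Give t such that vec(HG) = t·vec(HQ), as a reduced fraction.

t = -15/17

Work in coordinates with D = (0, 0), Q = (1, 0), C = (0, 1).
1. P lies on line QC with QP:PC = 1:2 ⇒ P = (2/3, 1/3)
2. N is the midpoint of DP ⇒ N = (1/3, 1/6)
3. U lies on line PQ with PU:UQ = 1:(-2) ⇒ U = (1/3, 2/3)
4. L is the midpoint of UC ⇒ L = (1/6, 5/6)
5. H lies on line PN with PH:HN = 3:1 ⇒ H = (5/12, 5/24)
through D parallel to NL: direction (-1/6, 2/3); meets HQ at G = (-5/51, 20/51)
G = H + t·(Q−H) with t = -15/17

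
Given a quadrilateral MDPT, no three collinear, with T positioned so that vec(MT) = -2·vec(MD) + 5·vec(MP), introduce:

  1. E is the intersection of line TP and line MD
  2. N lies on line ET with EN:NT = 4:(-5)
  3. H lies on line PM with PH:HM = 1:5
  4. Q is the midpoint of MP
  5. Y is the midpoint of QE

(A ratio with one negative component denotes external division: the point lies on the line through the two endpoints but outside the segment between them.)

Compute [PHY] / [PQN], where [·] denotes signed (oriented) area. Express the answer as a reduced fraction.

[PHY]:[PQN] = 1/126

Assign M = (0, 0), D = (1, 0), P = (0, 1), T = (-2, 5) — the answer is frame-independent, so this choice is without loss of generality.
1. E is the intersection of line TP and line MD ⇒ E = (1/2, 0)
2. N lies on line ET with EN:NT = 4:(-5) ⇒ N = (21/2, -20)
3. H lies on line PM with PH:HM = 1:5 ⇒ H = (0, 5/6)
4. Q is the midpoint of MP ⇒ Q = (0, 1/2)
5. Y is the midpoint of QE ⇒ Y = (1/4, 1/4)
2·[PHY] = 1/24, 2·[PQN] = 21/4
[PHY]:[PQN] = 1/24:21/4 = 1/126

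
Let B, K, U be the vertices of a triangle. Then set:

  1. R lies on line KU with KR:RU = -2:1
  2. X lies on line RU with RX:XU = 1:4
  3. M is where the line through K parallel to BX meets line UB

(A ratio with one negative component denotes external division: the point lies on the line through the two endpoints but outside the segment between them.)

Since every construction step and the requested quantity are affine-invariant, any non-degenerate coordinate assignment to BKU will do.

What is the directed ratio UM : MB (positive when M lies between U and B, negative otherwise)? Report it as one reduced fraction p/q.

Work in coordinates with B = (0, 0), K = (1, 0), U = (0, 1).
1. R lies on line KU with KR:RU = -2:1 ⇒ R = (-1, 2)
2. X lies on line RU with RX:XU = 1:4 ⇒ X = (-4/5, 9/5)
3. M is where the line through K parallel to BX meets line UB ⇒ M = (0, 9/4)
M = U + t·(B−U) with t = -5/4, so UM:MB = t:(1−t) = -5/4:9/4

UM:MB = -5/9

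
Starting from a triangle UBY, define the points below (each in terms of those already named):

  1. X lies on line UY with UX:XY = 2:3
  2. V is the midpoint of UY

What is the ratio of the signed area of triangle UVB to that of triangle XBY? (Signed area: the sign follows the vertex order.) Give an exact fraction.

Assign U = (0, 0), B = (1, 0), Y = (0, 1) — the answer is frame-independent, so this choice is without loss of generality.
1. X lies on line UY with UX:XY = 2:3 ⇒ X = (0, 2/5)
2. V is the midpoint of UY ⇒ V = (0, 1/2)
2·[UVB] = -1/2, 2·[XBY] = 3/5
[UVB]:[XBY] = -1/2:3/5 = -5/6

[UVB]:[XBY] = -5/6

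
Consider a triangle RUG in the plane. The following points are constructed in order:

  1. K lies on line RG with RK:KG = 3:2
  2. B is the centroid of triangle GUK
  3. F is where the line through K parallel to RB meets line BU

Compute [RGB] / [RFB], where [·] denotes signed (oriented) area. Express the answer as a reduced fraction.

Set R = (0, 0), U = (1, 0), G = (0, 1); any affine frame gives the same invariant.
1. K lies on line RG with RK:KG = 3:2 ⇒ K = (0, 3/5)
2. B is the centroid of triangle GUK ⇒ B = (1/3, 8/15)
3. F is where the line through K parallel to RB meets line BU ⇒ F = (1/12, 11/15)
2·[RGB] = -1/3, 2·[RFB] = -1/5
[RGB]:[RFB] = -1/3:-1/5 = 5/3

[RGB]:[RFB] = 5/3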